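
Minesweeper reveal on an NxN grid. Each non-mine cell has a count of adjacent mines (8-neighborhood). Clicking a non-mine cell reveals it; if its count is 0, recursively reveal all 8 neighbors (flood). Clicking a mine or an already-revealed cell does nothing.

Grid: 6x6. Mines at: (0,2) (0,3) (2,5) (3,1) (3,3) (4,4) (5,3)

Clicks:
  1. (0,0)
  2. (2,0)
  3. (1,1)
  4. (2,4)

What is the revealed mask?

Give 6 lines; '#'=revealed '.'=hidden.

Click 1 (0,0) count=0: revealed 6 new [(0,0) (0,1) (1,0) (1,1) (2,0) (2,1)] -> total=6
Click 2 (2,0) count=1: revealed 0 new [(none)] -> total=6
Click 3 (1,1) count=1: revealed 0 new [(none)] -> total=6
Click 4 (2,4) count=2: revealed 1 new [(2,4)] -> total=7

Answer: ##....
##....
##..#.
......
......
......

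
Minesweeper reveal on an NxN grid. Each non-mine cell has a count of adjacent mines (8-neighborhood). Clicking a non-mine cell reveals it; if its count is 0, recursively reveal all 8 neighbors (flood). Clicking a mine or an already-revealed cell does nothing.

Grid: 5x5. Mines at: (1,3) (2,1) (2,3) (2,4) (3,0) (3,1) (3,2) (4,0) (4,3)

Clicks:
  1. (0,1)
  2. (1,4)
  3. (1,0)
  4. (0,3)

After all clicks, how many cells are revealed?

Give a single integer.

Answer: 8

Derivation:
Click 1 (0,1) count=0: revealed 6 new [(0,0) (0,1) (0,2) (1,0) (1,1) (1,2)] -> total=6
Click 2 (1,4) count=3: revealed 1 new [(1,4)] -> total=7
Click 3 (1,0) count=1: revealed 0 new [(none)] -> total=7
Click 4 (0,3) count=1: revealed 1 new [(0,3)] -> total=8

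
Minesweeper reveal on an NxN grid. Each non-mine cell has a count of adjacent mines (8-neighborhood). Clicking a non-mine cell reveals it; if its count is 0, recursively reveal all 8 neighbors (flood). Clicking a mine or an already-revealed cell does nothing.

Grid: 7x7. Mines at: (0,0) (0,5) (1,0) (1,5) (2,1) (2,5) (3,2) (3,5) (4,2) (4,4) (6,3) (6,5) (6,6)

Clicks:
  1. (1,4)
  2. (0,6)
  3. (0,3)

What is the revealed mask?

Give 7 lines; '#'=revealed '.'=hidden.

Click 1 (1,4) count=3: revealed 1 new [(1,4)] -> total=1
Click 2 (0,6) count=2: revealed 1 new [(0,6)] -> total=2
Click 3 (0,3) count=0: revealed 10 new [(0,1) (0,2) (0,3) (0,4) (1,1) (1,2) (1,3) (2,2) (2,3) (2,4)] -> total=12

Answer: .####.#
.####..
..###..
.......
.......
.......
.......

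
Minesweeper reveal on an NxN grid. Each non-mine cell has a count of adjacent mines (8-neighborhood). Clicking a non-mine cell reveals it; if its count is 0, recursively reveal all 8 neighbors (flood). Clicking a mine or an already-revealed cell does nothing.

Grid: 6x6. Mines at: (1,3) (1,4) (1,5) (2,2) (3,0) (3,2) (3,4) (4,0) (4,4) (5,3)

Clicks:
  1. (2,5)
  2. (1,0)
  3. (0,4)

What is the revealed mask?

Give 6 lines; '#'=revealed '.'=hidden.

Answer: ###.#.
###...
##...#
......
......
......

Derivation:
Click 1 (2,5) count=3: revealed 1 new [(2,5)] -> total=1
Click 2 (1,0) count=0: revealed 8 new [(0,0) (0,1) (0,2) (1,0) (1,1) (1,2) (2,0) (2,1)] -> total=9
Click 3 (0,4) count=3: revealed 1 new [(0,4)] -> total=10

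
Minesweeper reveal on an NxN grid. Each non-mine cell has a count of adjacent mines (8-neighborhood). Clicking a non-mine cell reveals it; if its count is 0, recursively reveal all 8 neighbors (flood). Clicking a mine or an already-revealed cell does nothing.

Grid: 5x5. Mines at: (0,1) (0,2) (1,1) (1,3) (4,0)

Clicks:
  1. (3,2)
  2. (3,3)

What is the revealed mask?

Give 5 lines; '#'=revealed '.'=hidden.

Click 1 (3,2) count=0: revealed 12 new [(2,1) (2,2) (2,3) (2,4) (3,1) (3,2) (3,3) (3,4) (4,1) (4,2) (4,3) (4,4)] -> total=12
Click 2 (3,3) count=0: revealed 0 new [(none)] -> total=12

Answer: .....
.....
.####
.####
.####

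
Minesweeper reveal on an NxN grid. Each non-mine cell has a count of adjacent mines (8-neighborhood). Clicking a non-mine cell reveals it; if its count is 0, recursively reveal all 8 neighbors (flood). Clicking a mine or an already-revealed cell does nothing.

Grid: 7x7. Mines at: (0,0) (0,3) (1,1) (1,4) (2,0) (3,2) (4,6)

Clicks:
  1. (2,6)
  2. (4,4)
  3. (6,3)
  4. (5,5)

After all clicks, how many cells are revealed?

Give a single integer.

Answer: 34

Derivation:
Click 1 (2,6) count=0: revealed 8 new [(0,5) (0,6) (1,5) (1,6) (2,5) (2,6) (3,5) (3,6)] -> total=8
Click 2 (4,4) count=0: revealed 26 new [(2,3) (2,4) (3,0) (3,1) (3,3) (3,4) (4,0) (4,1) (4,2) (4,3) (4,4) (4,5) (5,0) (5,1) (5,2) (5,3) (5,4) (5,5) (5,6) (6,0) (6,1) (6,2) (6,3) (6,4) (6,5) (6,6)] -> total=34
Click 3 (6,3) count=0: revealed 0 new [(none)] -> total=34
Click 4 (5,5) count=1: revealed 0 new [(none)] -> total=34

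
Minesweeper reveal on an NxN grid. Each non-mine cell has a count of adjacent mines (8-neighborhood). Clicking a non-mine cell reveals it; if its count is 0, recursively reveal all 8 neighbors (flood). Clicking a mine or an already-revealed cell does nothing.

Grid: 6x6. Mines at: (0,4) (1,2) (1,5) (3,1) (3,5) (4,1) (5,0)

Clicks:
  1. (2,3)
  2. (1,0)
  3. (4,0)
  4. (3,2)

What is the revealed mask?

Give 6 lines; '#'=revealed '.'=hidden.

Click 1 (2,3) count=1: revealed 1 new [(2,3)] -> total=1
Click 2 (1,0) count=0: revealed 6 new [(0,0) (0,1) (1,0) (1,1) (2,0) (2,1)] -> total=7
Click 3 (4,0) count=3: revealed 1 new [(4,0)] -> total=8
Click 4 (3,2) count=2: revealed 1 new [(3,2)] -> total=9

Answer: ##....
##....
##.#..
..#...
#.....
......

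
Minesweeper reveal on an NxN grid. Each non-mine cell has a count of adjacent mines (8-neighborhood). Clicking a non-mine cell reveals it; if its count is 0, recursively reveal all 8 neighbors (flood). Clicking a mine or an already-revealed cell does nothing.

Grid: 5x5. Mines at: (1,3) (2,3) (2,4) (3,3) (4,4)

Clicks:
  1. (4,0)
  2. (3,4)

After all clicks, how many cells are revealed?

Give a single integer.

Answer: 16

Derivation:
Click 1 (4,0) count=0: revealed 15 new [(0,0) (0,1) (0,2) (1,0) (1,1) (1,2) (2,0) (2,1) (2,2) (3,0) (3,1) (3,2) (4,0) (4,1) (4,2)] -> total=15
Click 2 (3,4) count=4: revealed 1 new [(3,4)] -> total=16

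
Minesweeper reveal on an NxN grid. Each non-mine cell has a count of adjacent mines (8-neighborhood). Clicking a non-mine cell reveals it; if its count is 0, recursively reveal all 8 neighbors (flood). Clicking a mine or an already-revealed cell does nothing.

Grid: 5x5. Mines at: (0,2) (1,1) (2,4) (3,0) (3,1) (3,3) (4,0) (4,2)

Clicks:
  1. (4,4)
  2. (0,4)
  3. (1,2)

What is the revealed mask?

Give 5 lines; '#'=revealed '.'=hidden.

Answer: ...##
..###
.....
.....
....#

Derivation:
Click 1 (4,4) count=1: revealed 1 new [(4,4)] -> total=1
Click 2 (0,4) count=0: revealed 4 new [(0,3) (0,4) (1,3) (1,4)] -> total=5
Click 3 (1,2) count=2: revealed 1 new [(1,2)] -> total=6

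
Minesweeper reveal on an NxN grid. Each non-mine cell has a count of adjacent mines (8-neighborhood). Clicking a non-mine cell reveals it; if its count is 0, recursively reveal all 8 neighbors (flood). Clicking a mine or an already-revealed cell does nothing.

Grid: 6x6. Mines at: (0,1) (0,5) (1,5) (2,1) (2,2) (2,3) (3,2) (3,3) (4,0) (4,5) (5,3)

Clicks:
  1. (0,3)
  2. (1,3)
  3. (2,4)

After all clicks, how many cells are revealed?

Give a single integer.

Answer: 7

Derivation:
Click 1 (0,3) count=0: revealed 6 new [(0,2) (0,3) (0,4) (1,2) (1,3) (1,4)] -> total=6
Click 2 (1,3) count=2: revealed 0 new [(none)] -> total=6
Click 3 (2,4) count=3: revealed 1 new [(2,4)] -> total=7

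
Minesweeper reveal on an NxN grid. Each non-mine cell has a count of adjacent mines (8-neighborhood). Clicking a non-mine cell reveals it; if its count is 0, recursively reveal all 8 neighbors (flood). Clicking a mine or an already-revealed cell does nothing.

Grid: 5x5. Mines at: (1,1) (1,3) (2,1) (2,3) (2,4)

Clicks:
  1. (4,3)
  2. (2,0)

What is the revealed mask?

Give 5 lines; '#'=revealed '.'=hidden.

Click 1 (4,3) count=0: revealed 10 new [(3,0) (3,1) (3,2) (3,3) (3,4) (4,0) (4,1) (4,2) (4,3) (4,4)] -> total=10
Click 2 (2,0) count=2: revealed 1 new [(2,0)] -> total=11

Answer: .....
.....
#....
#####
#####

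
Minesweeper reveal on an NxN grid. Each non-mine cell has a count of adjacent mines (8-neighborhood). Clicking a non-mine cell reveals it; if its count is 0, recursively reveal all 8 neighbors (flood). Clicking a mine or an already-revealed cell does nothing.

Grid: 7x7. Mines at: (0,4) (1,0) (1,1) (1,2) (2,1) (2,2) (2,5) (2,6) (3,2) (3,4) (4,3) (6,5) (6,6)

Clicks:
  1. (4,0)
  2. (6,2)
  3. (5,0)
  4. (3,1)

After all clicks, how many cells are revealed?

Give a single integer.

Answer: 15

Derivation:
Click 1 (4,0) count=0: revealed 15 new [(3,0) (3,1) (4,0) (4,1) (4,2) (5,0) (5,1) (5,2) (5,3) (5,4) (6,0) (6,1) (6,2) (6,3) (6,4)] -> total=15
Click 2 (6,2) count=0: revealed 0 new [(none)] -> total=15
Click 3 (5,0) count=0: revealed 0 new [(none)] -> total=15
Click 4 (3,1) count=3: revealed 0 new [(none)] -> total=15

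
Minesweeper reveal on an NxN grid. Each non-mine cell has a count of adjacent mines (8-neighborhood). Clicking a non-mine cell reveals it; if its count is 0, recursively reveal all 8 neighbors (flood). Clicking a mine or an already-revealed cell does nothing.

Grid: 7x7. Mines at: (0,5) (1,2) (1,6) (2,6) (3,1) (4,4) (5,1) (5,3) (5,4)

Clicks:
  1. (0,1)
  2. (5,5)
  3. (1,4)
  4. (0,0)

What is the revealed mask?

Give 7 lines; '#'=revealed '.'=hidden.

Click 1 (0,1) count=1: revealed 1 new [(0,1)] -> total=1
Click 2 (5,5) count=2: revealed 1 new [(5,5)] -> total=2
Click 3 (1,4) count=1: revealed 1 new [(1,4)] -> total=3
Click 4 (0,0) count=0: revealed 5 new [(0,0) (1,0) (1,1) (2,0) (2,1)] -> total=8

Answer: ##.....
##..#..
##.....
.......
.......
.....#.
.......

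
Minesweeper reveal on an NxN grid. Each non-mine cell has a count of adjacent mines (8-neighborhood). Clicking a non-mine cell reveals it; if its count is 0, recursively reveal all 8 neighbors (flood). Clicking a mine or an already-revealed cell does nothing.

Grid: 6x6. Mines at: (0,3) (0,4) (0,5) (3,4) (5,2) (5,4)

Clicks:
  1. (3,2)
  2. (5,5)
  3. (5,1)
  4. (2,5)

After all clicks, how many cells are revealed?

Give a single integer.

Click 1 (3,2) count=0: revealed 21 new [(0,0) (0,1) (0,2) (1,0) (1,1) (1,2) (1,3) (2,0) (2,1) (2,2) (2,3) (3,0) (3,1) (3,2) (3,3) (4,0) (4,1) (4,2) (4,3) (5,0) (5,1)] -> total=21
Click 2 (5,5) count=1: revealed 1 new [(5,5)] -> total=22
Click 3 (5,1) count=1: revealed 0 new [(none)] -> total=22
Click 4 (2,5) count=1: revealed 1 new [(2,5)] -> total=23

Answer: 23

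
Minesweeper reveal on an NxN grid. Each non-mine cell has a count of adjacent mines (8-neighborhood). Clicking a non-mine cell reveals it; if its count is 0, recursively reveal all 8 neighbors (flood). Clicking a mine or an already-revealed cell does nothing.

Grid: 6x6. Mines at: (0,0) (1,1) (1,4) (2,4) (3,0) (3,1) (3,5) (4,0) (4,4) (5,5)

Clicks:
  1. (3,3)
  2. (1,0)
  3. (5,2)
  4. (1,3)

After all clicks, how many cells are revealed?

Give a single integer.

Click 1 (3,3) count=2: revealed 1 new [(3,3)] -> total=1
Click 2 (1,0) count=2: revealed 1 new [(1,0)] -> total=2
Click 3 (5,2) count=0: revealed 6 new [(4,1) (4,2) (4,3) (5,1) (5,2) (5,3)] -> total=8
Click 4 (1,3) count=2: revealed 1 new [(1,3)] -> total=9

Answer: 9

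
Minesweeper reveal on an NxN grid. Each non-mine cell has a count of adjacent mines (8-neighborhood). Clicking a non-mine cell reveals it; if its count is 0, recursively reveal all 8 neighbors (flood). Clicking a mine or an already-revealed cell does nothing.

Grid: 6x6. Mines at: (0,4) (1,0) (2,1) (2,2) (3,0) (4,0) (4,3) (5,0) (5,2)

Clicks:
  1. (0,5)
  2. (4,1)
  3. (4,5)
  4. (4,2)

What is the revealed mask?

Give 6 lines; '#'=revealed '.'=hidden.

Answer: .....#
...###
...###
...###
.##.##
....##

Derivation:
Click 1 (0,5) count=1: revealed 1 new [(0,5)] -> total=1
Click 2 (4,1) count=4: revealed 1 new [(4,1)] -> total=2
Click 3 (4,5) count=0: revealed 13 new [(1,3) (1,4) (1,5) (2,3) (2,4) (2,5) (3,3) (3,4) (3,5) (4,4) (4,5) (5,4) (5,5)] -> total=15
Click 4 (4,2) count=2: revealed 1 new [(4,2)] -> total=16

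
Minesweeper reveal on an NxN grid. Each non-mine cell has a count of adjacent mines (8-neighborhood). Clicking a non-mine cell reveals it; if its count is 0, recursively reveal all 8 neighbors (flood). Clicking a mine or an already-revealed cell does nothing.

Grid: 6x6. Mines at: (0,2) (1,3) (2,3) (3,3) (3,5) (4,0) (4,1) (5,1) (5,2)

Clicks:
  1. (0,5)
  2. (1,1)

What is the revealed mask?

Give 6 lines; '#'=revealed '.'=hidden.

Answer: ....##
.#..##
....##
......
......
......

Derivation:
Click 1 (0,5) count=0: revealed 6 new [(0,4) (0,5) (1,4) (1,5) (2,4) (2,5)] -> total=6
Click 2 (1,1) count=1: revealed 1 new [(1,1)] -> total=7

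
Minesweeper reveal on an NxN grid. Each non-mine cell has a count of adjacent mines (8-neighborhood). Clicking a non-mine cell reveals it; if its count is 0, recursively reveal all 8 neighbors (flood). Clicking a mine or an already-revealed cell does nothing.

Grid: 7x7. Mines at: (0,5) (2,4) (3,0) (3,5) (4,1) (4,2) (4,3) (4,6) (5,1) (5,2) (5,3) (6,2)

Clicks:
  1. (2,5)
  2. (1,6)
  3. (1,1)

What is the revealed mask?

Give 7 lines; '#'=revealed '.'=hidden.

Answer: #####..
#####.#
####.#.
.###...
.......
.......
.......

Derivation:
Click 1 (2,5) count=2: revealed 1 new [(2,5)] -> total=1
Click 2 (1,6) count=1: revealed 1 new [(1,6)] -> total=2
Click 3 (1,1) count=0: revealed 17 new [(0,0) (0,1) (0,2) (0,3) (0,4) (1,0) (1,1) (1,2) (1,3) (1,4) (2,0) (2,1) (2,2) (2,3) (3,1) (3,2) (3,3)] -> total=19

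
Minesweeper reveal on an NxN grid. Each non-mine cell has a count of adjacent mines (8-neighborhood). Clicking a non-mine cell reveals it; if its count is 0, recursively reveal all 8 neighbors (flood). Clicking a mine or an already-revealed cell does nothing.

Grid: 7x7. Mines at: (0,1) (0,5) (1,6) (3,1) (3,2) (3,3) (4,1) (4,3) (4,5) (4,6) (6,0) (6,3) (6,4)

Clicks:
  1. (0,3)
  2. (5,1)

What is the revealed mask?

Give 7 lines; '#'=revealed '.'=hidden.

Answer: ..###..
..###..
..###..
.......
.......
.#.....
.......

Derivation:
Click 1 (0,3) count=0: revealed 9 new [(0,2) (0,3) (0,4) (1,2) (1,3) (1,4) (2,2) (2,3) (2,4)] -> total=9
Click 2 (5,1) count=2: revealed 1 new [(5,1)] -> total=10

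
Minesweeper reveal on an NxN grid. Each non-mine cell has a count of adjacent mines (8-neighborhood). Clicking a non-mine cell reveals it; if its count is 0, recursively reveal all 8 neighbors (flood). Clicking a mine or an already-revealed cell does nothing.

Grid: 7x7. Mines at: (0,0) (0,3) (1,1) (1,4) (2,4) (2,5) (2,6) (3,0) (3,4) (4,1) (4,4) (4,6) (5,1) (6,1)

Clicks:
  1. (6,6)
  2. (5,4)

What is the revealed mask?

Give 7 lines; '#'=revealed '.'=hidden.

Click 1 (6,6) count=0: revealed 10 new [(5,2) (5,3) (5,4) (5,5) (5,6) (6,2) (6,3) (6,4) (6,5) (6,6)] -> total=10
Click 2 (5,4) count=1: revealed 0 new [(none)] -> total=10

Answer: .......
.......
.......
.......
.......
..#####
..#####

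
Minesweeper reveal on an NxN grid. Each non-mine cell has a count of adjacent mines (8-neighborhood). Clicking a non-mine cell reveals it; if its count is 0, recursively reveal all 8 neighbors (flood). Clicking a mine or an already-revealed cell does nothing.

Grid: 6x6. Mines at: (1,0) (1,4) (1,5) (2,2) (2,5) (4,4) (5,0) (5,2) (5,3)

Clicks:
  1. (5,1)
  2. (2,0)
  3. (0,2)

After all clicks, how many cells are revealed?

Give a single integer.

Answer: 8

Derivation:
Click 1 (5,1) count=2: revealed 1 new [(5,1)] -> total=1
Click 2 (2,0) count=1: revealed 1 new [(2,0)] -> total=2
Click 3 (0,2) count=0: revealed 6 new [(0,1) (0,2) (0,3) (1,1) (1,2) (1,3)] -> total=8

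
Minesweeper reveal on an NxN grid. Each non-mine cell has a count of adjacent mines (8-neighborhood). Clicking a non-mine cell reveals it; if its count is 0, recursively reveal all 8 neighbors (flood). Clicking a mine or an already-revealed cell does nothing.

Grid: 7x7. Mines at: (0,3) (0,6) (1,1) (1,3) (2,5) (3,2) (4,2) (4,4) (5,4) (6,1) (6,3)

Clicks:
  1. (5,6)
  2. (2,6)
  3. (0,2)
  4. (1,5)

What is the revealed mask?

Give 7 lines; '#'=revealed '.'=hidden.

Click 1 (5,6) count=0: revealed 8 new [(3,5) (3,6) (4,5) (4,6) (5,5) (5,6) (6,5) (6,6)] -> total=8
Click 2 (2,6) count=1: revealed 1 new [(2,6)] -> total=9
Click 3 (0,2) count=3: revealed 1 new [(0,2)] -> total=10
Click 4 (1,5) count=2: revealed 1 new [(1,5)] -> total=11

Answer: ..#....
.....#.
......#
.....##
.....##
.....##
.....##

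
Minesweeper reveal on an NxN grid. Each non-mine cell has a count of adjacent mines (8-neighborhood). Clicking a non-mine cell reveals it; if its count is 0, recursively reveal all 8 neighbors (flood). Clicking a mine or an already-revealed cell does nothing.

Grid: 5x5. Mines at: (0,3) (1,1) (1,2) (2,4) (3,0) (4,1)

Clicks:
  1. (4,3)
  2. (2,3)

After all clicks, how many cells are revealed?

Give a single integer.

Click 1 (4,3) count=0: revealed 6 new [(3,2) (3,3) (3,4) (4,2) (4,3) (4,4)] -> total=6
Click 2 (2,3) count=2: revealed 1 new [(2,3)] -> total=7

Answer: 7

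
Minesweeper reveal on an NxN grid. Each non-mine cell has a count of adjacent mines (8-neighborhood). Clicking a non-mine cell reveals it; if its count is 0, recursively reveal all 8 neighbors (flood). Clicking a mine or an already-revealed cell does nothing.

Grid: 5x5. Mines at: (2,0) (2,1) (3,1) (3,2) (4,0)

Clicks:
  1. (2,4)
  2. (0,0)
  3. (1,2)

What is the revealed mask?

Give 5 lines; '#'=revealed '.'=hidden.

Answer: #####
#####
..###
...##
...##

Derivation:
Click 1 (2,4) count=0: revealed 17 new [(0,0) (0,1) (0,2) (0,3) (0,4) (1,0) (1,1) (1,2) (1,3) (1,4) (2,2) (2,3) (2,4) (3,3) (3,4) (4,3) (4,4)] -> total=17
Click 2 (0,0) count=0: revealed 0 new [(none)] -> total=17
Click 3 (1,2) count=1: revealed 0 new [(none)] -> total=17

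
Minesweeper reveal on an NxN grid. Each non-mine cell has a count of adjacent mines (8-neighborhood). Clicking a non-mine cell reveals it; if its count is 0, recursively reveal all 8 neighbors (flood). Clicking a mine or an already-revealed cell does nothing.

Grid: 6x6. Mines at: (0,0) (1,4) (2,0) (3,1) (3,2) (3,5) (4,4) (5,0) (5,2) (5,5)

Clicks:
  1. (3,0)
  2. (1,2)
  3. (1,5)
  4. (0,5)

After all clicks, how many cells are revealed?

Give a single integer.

Answer: 12

Derivation:
Click 1 (3,0) count=2: revealed 1 new [(3,0)] -> total=1
Click 2 (1,2) count=0: revealed 9 new [(0,1) (0,2) (0,3) (1,1) (1,2) (1,3) (2,1) (2,2) (2,3)] -> total=10
Click 3 (1,5) count=1: revealed 1 new [(1,5)] -> total=11
Click 4 (0,5) count=1: revealed 1 new [(0,5)] -> total=12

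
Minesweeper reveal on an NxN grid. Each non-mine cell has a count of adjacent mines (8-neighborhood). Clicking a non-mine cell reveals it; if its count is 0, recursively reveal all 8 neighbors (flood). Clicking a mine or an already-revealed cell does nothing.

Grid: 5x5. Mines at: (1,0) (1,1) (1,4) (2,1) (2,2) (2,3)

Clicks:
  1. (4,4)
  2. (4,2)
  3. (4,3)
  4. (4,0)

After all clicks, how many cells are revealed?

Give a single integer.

Answer: 10

Derivation:
Click 1 (4,4) count=0: revealed 10 new [(3,0) (3,1) (3,2) (3,3) (3,4) (4,0) (4,1) (4,2) (4,3) (4,4)] -> total=10
Click 2 (4,2) count=0: revealed 0 new [(none)] -> total=10
Click 3 (4,3) count=0: revealed 0 new [(none)] -> total=10
Click 4 (4,0) count=0: revealed 0 new [(none)] -> total=10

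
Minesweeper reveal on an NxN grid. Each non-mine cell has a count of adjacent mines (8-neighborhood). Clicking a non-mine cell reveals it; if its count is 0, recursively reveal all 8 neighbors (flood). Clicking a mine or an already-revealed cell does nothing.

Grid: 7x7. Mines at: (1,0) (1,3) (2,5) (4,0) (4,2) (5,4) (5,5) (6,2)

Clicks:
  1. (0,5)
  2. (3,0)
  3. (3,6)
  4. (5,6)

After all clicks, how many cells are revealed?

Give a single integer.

Click 1 (0,5) count=0: revealed 6 new [(0,4) (0,5) (0,6) (1,4) (1,5) (1,6)] -> total=6
Click 2 (3,0) count=1: revealed 1 new [(3,0)] -> total=7
Click 3 (3,6) count=1: revealed 1 new [(3,6)] -> total=8
Click 4 (5,6) count=1: revealed 1 new [(5,6)] -> total=9

Answer: 9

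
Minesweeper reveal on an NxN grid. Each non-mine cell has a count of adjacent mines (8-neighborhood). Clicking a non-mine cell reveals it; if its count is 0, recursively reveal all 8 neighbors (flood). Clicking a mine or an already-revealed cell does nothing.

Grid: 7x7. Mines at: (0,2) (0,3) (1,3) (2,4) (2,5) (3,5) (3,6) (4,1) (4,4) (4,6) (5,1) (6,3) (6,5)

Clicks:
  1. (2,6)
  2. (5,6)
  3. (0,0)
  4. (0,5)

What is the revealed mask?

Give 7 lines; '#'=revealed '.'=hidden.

Click 1 (2,6) count=3: revealed 1 new [(2,6)] -> total=1
Click 2 (5,6) count=2: revealed 1 new [(5,6)] -> total=2
Click 3 (0,0) count=0: revealed 11 new [(0,0) (0,1) (1,0) (1,1) (1,2) (2,0) (2,1) (2,2) (3,0) (3,1) (3,2)] -> total=13
Click 4 (0,5) count=0: revealed 6 new [(0,4) (0,5) (0,6) (1,4) (1,5) (1,6)] -> total=19

Answer: ##..###
###.###
###...#
###....
.......
......#
.......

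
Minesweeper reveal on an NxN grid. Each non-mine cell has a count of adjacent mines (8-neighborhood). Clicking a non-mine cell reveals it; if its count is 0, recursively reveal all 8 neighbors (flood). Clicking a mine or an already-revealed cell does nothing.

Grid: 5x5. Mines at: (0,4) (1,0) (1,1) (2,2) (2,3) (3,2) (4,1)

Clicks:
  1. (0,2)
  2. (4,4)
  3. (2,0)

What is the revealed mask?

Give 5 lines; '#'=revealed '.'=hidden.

Answer: ..#..
.....
#....
...##
...##

Derivation:
Click 1 (0,2) count=1: revealed 1 new [(0,2)] -> total=1
Click 2 (4,4) count=0: revealed 4 new [(3,3) (3,4) (4,3) (4,4)] -> total=5
Click 3 (2,0) count=2: revealed 1 new [(2,0)] -> total=6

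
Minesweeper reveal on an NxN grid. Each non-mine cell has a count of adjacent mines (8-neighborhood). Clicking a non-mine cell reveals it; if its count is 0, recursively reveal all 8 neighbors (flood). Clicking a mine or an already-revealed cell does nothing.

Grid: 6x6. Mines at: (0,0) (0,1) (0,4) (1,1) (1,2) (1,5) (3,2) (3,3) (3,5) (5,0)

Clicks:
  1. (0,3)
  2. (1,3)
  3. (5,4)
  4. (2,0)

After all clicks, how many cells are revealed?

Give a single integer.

Answer: 13

Derivation:
Click 1 (0,3) count=2: revealed 1 new [(0,3)] -> total=1
Click 2 (1,3) count=2: revealed 1 new [(1,3)] -> total=2
Click 3 (5,4) count=0: revealed 10 new [(4,1) (4,2) (4,3) (4,4) (4,5) (5,1) (5,2) (5,3) (5,4) (5,5)] -> total=12
Click 4 (2,0) count=1: revealed 1 new [(2,0)] -> total=13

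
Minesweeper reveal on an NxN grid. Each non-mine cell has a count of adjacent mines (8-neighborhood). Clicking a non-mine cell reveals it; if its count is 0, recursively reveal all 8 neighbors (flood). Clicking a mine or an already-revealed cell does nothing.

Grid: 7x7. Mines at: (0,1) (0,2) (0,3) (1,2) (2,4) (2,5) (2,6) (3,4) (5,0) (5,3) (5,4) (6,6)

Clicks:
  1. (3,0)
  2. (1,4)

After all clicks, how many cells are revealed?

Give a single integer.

Answer: 15

Derivation:
Click 1 (3,0) count=0: revealed 14 new [(1,0) (1,1) (2,0) (2,1) (2,2) (2,3) (3,0) (3,1) (3,2) (3,3) (4,0) (4,1) (4,2) (4,3)] -> total=14
Click 2 (1,4) count=3: revealed 1 new [(1,4)] -> total=15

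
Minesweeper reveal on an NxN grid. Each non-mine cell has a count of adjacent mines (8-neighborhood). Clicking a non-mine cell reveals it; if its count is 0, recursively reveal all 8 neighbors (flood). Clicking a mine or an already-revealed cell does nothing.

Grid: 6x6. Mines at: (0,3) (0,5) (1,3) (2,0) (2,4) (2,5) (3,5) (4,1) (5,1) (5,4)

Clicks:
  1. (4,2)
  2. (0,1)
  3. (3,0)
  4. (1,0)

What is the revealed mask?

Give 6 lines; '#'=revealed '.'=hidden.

Answer: ###...
###...
......
#.....
..#...
......

Derivation:
Click 1 (4,2) count=2: revealed 1 new [(4,2)] -> total=1
Click 2 (0,1) count=0: revealed 6 new [(0,0) (0,1) (0,2) (1,0) (1,1) (1,2)] -> total=7
Click 3 (3,0) count=2: revealed 1 new [(3,0)] -> total=8
Click 4 (1,0) count=1: revealed 0 new [(none)] -> total=8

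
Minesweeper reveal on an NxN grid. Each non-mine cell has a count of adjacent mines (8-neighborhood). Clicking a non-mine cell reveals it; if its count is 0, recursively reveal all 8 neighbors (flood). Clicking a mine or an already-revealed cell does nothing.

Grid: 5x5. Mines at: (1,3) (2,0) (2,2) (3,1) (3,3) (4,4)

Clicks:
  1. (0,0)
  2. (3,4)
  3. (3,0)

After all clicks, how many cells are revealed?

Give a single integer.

Answer: 8

Derivation:
Click 1 (0,0) count=0: revealed 6 new [(0,0) (0,1) (0,2) (1,0) (1,1) (1,2)] -> total=6
Click 2 (3,4) count=2: revealed 1 new [(3,4)] -> total=7
Click 3 (3,0) count=2: revealed 1 new [(3,0)] -> total=8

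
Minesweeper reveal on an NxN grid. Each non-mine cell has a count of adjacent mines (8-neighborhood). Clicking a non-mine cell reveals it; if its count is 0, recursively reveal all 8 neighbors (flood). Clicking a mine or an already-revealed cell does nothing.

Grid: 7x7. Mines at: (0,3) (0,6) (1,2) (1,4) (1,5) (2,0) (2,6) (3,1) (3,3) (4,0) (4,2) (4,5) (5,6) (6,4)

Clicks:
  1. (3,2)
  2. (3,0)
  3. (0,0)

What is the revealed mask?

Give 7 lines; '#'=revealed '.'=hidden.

Click 1 (3,2) count=3: revealed 1 new [(3,2)] -> total=1
Click 2 (3,0) count=3: revealed 1 new [(3,0)] -> total=2
Click 3 (0,0) count=0: revealed 4 new [(0,0) (0,1) (1,0) (1,1)] -> total=6

Answer: ##.....
##.....
.......
#.#....
.......
.......
.......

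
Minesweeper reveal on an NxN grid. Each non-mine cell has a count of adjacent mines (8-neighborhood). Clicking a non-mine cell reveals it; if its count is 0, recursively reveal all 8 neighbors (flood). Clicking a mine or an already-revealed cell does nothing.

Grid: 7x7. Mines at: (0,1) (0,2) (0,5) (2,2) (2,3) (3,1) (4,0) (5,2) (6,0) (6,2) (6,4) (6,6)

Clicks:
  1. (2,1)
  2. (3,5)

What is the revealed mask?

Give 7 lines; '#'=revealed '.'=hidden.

Click 1 (2,1) count=2: revealed 1 new [(2,1)] -> total=1
Click 2 (3,5) count=0: revealed 18 new [(1,4) (1,5) (1,6) (2,4) (2,5) (2,6) (3,3) (3,4) (3,5) (3,6) (4,3) (4,4) (4,5) (4,6) (5,3) (5,4) (5,5) (5,6)] -> total=19

Answer: .......
....###
.#..###
...####
...####
...####
.......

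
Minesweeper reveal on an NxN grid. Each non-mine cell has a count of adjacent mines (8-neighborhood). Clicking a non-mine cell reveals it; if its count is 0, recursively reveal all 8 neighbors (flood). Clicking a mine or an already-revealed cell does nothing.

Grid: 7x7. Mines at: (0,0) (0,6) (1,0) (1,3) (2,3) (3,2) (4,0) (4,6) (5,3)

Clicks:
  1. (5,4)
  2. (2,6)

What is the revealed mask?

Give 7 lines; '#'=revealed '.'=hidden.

Answer: .......
....###
....###
....###
.......
....#..
.......

Derivation:
Click 1 (5,4) count=1: revealed 1 new [(5,4)] -> total=1
Click 2 (2,6) count=0: revealed 9 new [(1,4) (1,5) (1,6) (2,4) (2,5) (2,6) (3,4) (3,5) (3,6)] -> total=10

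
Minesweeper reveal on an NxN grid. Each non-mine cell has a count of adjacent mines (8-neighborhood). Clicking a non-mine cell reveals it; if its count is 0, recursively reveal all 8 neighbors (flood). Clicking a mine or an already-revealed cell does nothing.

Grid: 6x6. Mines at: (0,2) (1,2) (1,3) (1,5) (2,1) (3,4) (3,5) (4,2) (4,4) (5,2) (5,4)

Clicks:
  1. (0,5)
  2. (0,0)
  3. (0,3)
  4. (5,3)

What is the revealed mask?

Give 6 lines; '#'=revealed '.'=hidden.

Click 1 (0,5) count=1: revealed 1 new [(0,5)] -> total=1
Click 2 (0,0) count=0: revealed 4 new [(0,0) (0,1) (1,0) (1,1)] -> total=5
Click 3 (0,3) count=3: revealed 1 new [(0,3)] -> total=6
Click 4 (5,3) count=4: revealed 1 new [(5,3)] -> total=7

Answer: ##.#.#
##....
......
......
......
...#..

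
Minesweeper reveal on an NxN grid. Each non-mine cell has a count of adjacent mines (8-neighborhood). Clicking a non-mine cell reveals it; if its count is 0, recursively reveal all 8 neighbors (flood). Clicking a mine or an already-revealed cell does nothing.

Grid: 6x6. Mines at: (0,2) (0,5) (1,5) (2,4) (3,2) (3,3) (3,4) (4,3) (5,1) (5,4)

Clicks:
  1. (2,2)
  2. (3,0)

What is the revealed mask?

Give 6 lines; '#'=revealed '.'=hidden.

Answer: ##....
##....
###...
##....
##....
......

Derivation:
Click 1 (2,2) count=2: revealed 1 new [(2,2)] -> total=1
Click 2 (3,0) count=0: revealed 10 new [(0,0) (0,1) (1,0) (1,1) (2,0) (2,1) (3,0) (3,1) (4,0) (4,1)] -> total=11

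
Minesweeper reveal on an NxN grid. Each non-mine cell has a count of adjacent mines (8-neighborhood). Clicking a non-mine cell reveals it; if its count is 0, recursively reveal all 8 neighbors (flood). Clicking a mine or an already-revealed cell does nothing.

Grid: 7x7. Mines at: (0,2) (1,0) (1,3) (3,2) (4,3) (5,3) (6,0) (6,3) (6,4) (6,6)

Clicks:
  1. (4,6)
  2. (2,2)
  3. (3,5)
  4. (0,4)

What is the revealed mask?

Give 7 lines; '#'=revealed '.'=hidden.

Click 1 (4,6) count=0: revealed 18 new [(0,4) (0,5) (0,6) (1,4) (1,5) (1,6) (2,4) (2,5) (2,6) (3,4) (3,5) (3,6) (4,4) (4,5) (4,6) (5,4) (5,5) (5,6)] -> total=18
Click 2 (2,2) count=2: revealed 1 new [(2,2)] -> total=19
Click 3 (3,5) count=0: revealed 0 new [(none)] -> total=19
Click 4 (0,4) count=1: revealed 0 new [(none)] -> total=19

Answer: ....###
....###
..#.###
....###
....###
....###
.......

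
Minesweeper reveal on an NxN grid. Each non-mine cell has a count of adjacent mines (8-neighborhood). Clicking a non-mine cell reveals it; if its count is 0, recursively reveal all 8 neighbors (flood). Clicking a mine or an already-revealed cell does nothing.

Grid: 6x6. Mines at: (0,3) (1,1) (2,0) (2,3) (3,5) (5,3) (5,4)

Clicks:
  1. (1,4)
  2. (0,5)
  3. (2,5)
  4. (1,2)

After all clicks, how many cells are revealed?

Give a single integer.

Answer: 7

Derivation:
Click 1 (1,4) count=2: revealed 1 new [(1,4)] -> total=1
Click 2 (0,5) count=0: revealed 5 new [(0,4) (0,5) (1,5) (2,4) (2,5)] -> total=6
Click 3 (2,5) count=1: revealed 0 new [(none)] -> total=6
Click 4 (1,2) count=3: revealed 1 new [(1,2)] -> total=7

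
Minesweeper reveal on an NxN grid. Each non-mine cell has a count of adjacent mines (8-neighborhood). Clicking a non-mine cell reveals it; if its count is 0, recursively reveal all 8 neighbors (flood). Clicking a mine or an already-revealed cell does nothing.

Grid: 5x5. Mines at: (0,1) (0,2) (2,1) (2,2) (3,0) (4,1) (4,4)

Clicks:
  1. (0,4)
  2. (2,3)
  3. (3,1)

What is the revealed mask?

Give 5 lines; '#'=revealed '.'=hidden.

Answer: ...##
...##
...##
.#.##
.....

Derivation:
Click 1 (0,4) count=0: revealed 8 new [(0,3) (0,4) (1,3) (1,4) (2,3) (2,4) (3,3) (3,4)] -> total=8
Click 2 (2,3) count=1: revealed 0 new [(none)] -> total=8
Click 3 (3,1) count=4: revealed 1 new [(3,1)] -> total=9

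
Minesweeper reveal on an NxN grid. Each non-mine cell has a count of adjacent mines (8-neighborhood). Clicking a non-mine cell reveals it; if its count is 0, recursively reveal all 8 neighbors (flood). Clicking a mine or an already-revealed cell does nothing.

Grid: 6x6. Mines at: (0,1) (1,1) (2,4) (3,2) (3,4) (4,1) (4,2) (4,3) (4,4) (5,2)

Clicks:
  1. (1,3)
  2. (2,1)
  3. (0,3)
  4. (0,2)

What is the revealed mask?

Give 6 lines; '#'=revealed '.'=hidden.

Click 1 (1,3) count=1: revealed 1 new [(1,3)] -> total=1
Click 2 (2,1) count=2: revealed 1 new [(2,1)] -> total=2
Click 3 (0,3) count=0: revealed 7 new [(0,2) (0,3) (0,4) (0,5) (1,2) (1,4) (1,5)] -> total=9
Click 4 (0,2) count=2: revealed 0 new [(none)] -> total=9

Answer: ..####
..####
.#....
......
......
......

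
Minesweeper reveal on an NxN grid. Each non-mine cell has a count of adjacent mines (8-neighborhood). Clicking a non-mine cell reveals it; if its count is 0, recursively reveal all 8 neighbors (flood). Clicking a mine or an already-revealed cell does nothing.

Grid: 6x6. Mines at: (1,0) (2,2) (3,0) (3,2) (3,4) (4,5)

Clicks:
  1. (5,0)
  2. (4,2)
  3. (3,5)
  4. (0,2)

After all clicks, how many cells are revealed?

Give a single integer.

Answer: 24

Derivation:
Click 1 (5,0) count=0: revealed 10 new [(4,0) (4,1) (4,2) (4,3) (4,4) (5,0) (5,1) (5,2) (5,3) (5,4)] -> total=10
Click 2 (4,2) count=1: revealed 0 new [(none)] -> total=10
Click 3 (3,5) count=2: revealed 1 new [(3,5)] -> total=11
Click 4 (0,2) count=0: revealed 13 new [(0,1) (0,2) (0,3) (0,4) (0,5) (1,1) (1,2) (1,3) (1,4) (1,5) (2,3) (2,4) (2,5)] -> total=24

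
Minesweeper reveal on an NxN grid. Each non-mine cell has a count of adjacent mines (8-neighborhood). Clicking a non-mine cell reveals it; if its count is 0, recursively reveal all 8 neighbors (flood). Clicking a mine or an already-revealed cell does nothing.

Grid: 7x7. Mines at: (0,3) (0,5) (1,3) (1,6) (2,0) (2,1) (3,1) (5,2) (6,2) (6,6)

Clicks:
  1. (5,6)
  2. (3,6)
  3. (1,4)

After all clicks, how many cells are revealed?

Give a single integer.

Answer: 23

Derivation:
Click 1 (5,6) count=1: revealed 1 new [(5,6)] -> total=1
Click 2 (3,6) count=0: revealed 21 new [(2,2) (2,3) (2,4) (2,5) (2,6) (3,2) (3,3) (3,4) (3,5) (3,6) (4,2) (4,3) (4,4) (4,5) (4,6) (5,3) (5,4) (5,5) (6,3) (6,4) (6,5)] -> total=22
Click 3 (1,4) count=3: revealed 1 new [(1,4)] -> total=23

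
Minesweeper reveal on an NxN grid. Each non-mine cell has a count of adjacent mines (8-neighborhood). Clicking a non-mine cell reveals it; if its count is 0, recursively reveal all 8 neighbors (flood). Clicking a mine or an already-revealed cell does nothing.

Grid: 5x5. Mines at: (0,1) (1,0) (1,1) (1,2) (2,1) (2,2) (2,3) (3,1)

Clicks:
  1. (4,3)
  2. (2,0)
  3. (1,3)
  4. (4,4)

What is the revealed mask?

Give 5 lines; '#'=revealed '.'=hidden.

Click 1 (4,3) count=0: revealed 6 new [(3,2) (3,3) (3,4) (4,2) (4,3) (4,4)] -> total=6
Click 2 (2,0) count=4: revealed 1 new [(2,0)] -> total=7
Click 3 (1,3) count=3: revealed 1 new [(1,3)] -> total=8
Click 4 (4,4) count=0: revealed 0 new [(none)] -> total=8

Answer: .....
...#.
#....
..###
..###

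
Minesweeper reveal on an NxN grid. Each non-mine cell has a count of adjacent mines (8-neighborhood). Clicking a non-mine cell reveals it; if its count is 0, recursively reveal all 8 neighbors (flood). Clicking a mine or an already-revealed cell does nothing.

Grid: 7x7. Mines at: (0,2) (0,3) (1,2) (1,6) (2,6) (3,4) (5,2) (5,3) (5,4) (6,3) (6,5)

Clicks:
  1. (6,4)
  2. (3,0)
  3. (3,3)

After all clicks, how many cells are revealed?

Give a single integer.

Click 1 (6,4) count=4: revealed 1 new [(6,4)] -> total=1
Click 2 (3,0) count=0: revealed 20 new [(0,0) (0,1) (1,0) (1,1) (2,0) (2,1) (2,2) (2,3) (3,0) (3,1) (3,2) (3,3) (4,0) (4,1) (4,2) (4,3) (5,0) (5,1) (6,0) (6,1)] -> total=21
Click 3 (3,3) count=1: revealed 0 new [(none)] -> total=21

Answer: 21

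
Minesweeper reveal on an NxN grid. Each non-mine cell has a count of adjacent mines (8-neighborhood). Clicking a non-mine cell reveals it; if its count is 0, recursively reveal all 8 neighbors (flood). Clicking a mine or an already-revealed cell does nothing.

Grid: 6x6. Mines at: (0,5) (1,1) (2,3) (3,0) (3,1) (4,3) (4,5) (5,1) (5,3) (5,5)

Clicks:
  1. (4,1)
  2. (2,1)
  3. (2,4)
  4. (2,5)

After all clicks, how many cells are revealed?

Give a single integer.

Click 1 (4,1) count=3: revealed 1 new [(4,1)] -> total=1
Click 2 (2,1) count=3: revealed 1 new [(2,1)] -> total=2
Click 3 (2,4) count=1: revealed 1 new [(2,4)] -> total=3
Click 4 (2,5) count=0: revealed 5 new [(1,4) (1,5) (2,5) (3,4) (3,5)] -> total=8

Answer: 8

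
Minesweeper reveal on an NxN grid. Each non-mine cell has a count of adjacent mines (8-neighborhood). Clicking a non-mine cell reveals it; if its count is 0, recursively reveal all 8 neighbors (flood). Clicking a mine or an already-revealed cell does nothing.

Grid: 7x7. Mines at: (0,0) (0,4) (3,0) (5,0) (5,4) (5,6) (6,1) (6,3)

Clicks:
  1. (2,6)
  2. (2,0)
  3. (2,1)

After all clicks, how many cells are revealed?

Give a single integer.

Click 1 (2,6) count=0: revealed 32 new [(0,1) (0,2) (0,3) (0,5) (0,6) (1,1) (1,2) (1,3) (1,4) (1,5) (1,6) (2,1) (2,2) (2,3) (2,4) (2,5) (2,6) (3,1) (3,2) (3,3) (3,4) (3,5) (3,6) (4,1) (4,2) (4,3) (4,4) (4,5) (4,6) (5,1) (5,2) (5,3)] -> total=32
Click 2 (2,0) count=1: revealed 1 new [(2,0)] -> total=33
Click 3 (2,1) count=1: revealed 0 new [(none)] -> total=33

Answer: 33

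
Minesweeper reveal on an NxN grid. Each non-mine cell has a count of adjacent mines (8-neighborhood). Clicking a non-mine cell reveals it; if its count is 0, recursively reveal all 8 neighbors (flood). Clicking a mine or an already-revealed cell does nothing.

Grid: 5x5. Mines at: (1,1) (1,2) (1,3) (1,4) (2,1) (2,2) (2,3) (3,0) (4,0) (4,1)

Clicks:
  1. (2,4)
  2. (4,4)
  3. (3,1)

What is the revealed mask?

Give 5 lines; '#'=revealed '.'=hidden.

Click 1 (2,4) count=3: revealed 1 new [(2,4)] -> total=1
Click 2 (4,4) count=0: revealed 6 new [(3,2) (3,3) (3,4) (4,2) (4,3) (4,4)] -> total=7
Click 3 (3,1) count=5: revealed 1 new [(3,1)] -> total=8

Answer: .....
.....
....#
.####
..###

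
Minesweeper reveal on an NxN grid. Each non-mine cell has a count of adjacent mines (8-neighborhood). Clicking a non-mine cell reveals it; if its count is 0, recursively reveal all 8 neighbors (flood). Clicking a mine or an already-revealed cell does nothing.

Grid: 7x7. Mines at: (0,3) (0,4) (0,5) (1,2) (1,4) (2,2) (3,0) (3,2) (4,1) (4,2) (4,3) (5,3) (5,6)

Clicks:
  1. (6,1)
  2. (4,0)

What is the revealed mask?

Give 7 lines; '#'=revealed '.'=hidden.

Click 1 (6,1) count=0: revealed 6 new [(5,0) (5,1) (5,2) (6,0) (6,1) (6,2)] -> total=6
Click 2 (4,0) count=2: revealed 1 new [(4,0)] -> total=7

Answer: .......
.......
.......
.......
#......
###....
###....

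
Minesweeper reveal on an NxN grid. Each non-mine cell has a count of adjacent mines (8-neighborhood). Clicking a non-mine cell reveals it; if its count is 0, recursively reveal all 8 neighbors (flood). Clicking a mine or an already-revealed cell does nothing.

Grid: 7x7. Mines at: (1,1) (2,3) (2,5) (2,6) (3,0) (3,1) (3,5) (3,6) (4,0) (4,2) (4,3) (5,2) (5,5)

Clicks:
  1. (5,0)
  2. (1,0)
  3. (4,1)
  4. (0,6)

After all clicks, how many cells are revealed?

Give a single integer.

Answer: 13

Derivation:
Click 1 (5,0) count=1: revealed 1 new [(5,0)] -> total=1
Click 2 (1,0) count=1: revealed 1 new [(1,0)] -> total=2
Click 3 (4,1) count=5: revealed 1 new [(4,1)] -> total=3
Click 4 (0,6) count=0: revealed 10 new [(0,2) (0,3) (0,4) (0,5) (0,6) (1,2) (1,3) (1,4) (1,5) (1,6)] -> total=13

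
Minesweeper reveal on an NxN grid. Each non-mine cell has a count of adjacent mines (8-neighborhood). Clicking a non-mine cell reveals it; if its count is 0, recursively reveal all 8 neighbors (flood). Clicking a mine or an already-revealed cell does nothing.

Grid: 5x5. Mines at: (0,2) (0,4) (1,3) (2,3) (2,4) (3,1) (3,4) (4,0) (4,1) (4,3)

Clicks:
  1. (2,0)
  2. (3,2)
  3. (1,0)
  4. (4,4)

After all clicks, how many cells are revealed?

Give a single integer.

Answer: 8

Derivation:
Click 1 (2,0) count=1: revealed 1 new [(2,0)] -> total=1
Click 2 (3,2) count=4: revealed 1 new [(3,2)] -> total=2
Click 3 (1,0) count=0: revealed 5 new [(0,0) (0,1) (1,0) (1,1) (2,1)] -> total=7
Click 4 (4,4) count=2: revealed 1 new [(4,4)] -> total=8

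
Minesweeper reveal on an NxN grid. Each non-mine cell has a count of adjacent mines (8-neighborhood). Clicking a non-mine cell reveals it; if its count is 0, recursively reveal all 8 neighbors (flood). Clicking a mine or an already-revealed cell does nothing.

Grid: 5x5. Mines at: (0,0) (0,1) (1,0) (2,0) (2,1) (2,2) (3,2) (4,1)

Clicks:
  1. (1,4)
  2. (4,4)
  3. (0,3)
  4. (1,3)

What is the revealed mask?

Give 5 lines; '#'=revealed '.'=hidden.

Click 1 (1,4) count=0: revealed 12 new [(0,2) (0,3) (0,4) (1,2) (1,3) (1,4) (2,3) (2,4) (3,3) (3,4) (4,3) (4,4)] -> total=12
Click 2 (4,4) count=0: revealed 0 new [(none)] -> total=12
Click 3 (0,3) count=0: revealed 0 new [(none)] -> total=12
Click 4 (1,3) count=1: revealed 0 new [(none)] -> total=12

Answer: ..###
..###
...##
...##
...##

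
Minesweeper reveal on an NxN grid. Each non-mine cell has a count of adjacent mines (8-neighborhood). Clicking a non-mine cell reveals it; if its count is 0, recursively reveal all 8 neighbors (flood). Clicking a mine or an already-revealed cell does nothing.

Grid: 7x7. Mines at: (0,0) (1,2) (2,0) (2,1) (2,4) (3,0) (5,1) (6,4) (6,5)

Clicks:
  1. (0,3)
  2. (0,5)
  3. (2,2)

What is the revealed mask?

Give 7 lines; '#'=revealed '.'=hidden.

Click 1 (0,3) count=1: revealed 1 new [(0,3)] -> total=1
Click 2 (0,5) count=0: revealed 24 new [(0,4) (0,5) (0,6) (1,3) (1,4) (1,5) (1,6) (2,5) (2,6) (3,2) (3,3) (3,4) (3,5) (3,6) (4,2) (4,3) (4,4) (4,5) (4,6) (5,2) (5,3) (5,4) (5,5) (5,6)] -> total=25
Click 3 (2,2) count=2: revealed 1 new [(2,2)] -> total=26

Answer: ...####
...####
..#..##
..#####
..#####
..#####
.......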